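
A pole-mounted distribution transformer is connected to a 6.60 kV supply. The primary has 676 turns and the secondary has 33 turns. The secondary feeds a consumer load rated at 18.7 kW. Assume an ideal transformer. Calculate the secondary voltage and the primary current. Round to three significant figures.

V_s ≈ 322 V, I_p ≈ 2.83 A

V_s = V_p × N_s/N_p = 6600 × 33/676 = 322.19 V.
I_s = P/V_s = 18700/322.19 = 58.040 A.
I_p = I_s × N_s/N_p = 58.040 × 33/676 = 2.83 A.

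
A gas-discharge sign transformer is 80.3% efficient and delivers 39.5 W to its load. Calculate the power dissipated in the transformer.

P_loss ≈ 9.69 W

P_in = P_out/η = 39.5/0.803 = 49.1905 W.
P_loss = P_in − P_out = 49.1905 − 39.5 = 9.69 W.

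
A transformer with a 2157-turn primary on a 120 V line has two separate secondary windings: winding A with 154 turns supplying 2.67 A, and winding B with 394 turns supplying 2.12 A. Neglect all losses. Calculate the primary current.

I_p ≈ 0.578 A

V_A = 120 × 154/2157 = 8.5675 V; V_B = 120 × 394/2157 = 21.919 V.
P_out = V_A I_A + V_B I_B = 8.5675×2.67 + 21.919×2.12 = 22.875 + 46.469 = 69.344 W.
Ideal ⇒ P_in = P_out, so I_p = P_out/V_p = 69.344/120 = 0.578 A.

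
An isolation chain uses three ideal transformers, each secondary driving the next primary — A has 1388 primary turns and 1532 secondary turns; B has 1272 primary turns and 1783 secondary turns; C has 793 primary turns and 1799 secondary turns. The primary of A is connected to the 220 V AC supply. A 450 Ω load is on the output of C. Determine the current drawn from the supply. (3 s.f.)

I_supply ≈ 6.02 A

Secondary of A: V = 220.00 × 1532/1388 = 242.82 V.
Secondary of B: V = 242.82 × 1783/1272 = 340.37 V.
Secondary of C: V = 340.37 × 1799/793 = 772.17 V.
I_load = 772.17/450 = 1.7159 A, so P_out = 772.17 × 1.7159 = 1325.0 W.
All ideal ⇒ P_in = P_out, so I_supply = 1325.0/220 = 6.02 A.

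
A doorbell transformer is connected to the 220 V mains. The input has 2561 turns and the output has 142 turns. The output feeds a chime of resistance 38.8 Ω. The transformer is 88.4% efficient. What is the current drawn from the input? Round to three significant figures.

I_in ≈ 0.0197 A

V_out = 220 × 142/2561 = 12.198 V.
I_out = V_out/R = 12.198/38.8 = 0.31439 A.
P_out = V_out I_out = 12.198 × 0.31439 = 3.8351 W.
P_in = P_out/η = 3.8351/0.884 = 4.3383 W.
I_in = P_in/V_in = 4.3383/220 = 0.0197 A.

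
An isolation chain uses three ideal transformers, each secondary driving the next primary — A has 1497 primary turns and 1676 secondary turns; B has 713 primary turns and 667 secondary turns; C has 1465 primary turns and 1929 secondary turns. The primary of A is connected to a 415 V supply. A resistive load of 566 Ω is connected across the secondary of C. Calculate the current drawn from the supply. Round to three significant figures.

I_supply ≈ 1.39 A

Secondary of A: V = 415.00 × 1676/1497 = 464.62 V.
Secondary of B: V = 464.62 × 667/713 = 434.65 V.
Secondary of C: V = 434.65 × 1929/1465 = 572.31 V.
I_load = 572.31/566 = 1.0111 A, so P_out = 572.31 × 1.0111 = 578.69 W.
All ideal ⇒ P_in = P_out, so I_supply = 578.69/415 = 1.39 A.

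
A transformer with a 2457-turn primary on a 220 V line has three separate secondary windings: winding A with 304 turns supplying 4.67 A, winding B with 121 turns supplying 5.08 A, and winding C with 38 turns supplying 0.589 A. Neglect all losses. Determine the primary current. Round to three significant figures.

I_p ≈ 0.837 A

V_A = 220 × 304/2457 = 27.220 V; V_B = 220 × 121/2457 = 10.834 V; V_C = 220 × 38/2457 = 3.4025 V.
P_out = V_A I_A + V_B I_B + V_C I_C = 27.220×4.67 + 10.834×5.08 + 3.4025×0.589 = 127.12 + 55.039 + 2.0041 = 184.16 W.
Ideal ⇒ P_in = P_out, so I_p = P_out/V_p = 184.16/220 = 0.837 A.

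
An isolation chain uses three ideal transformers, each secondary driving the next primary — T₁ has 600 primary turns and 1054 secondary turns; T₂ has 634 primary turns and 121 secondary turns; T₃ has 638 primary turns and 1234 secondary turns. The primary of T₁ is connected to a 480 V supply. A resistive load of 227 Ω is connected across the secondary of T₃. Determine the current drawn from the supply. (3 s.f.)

I_supply ≈ 0.889 A

After T₁: V = 480.00 × 1054/600 = 843.20 V.
After T₂: V = 843.20 × 121/634 = 160.93 V.
After T₃: V = 160.93 × 1234/638 = 311.26 V.
I_load = 311.26/227 = 1.3712 A, so P_out = 311.26 × 1.3712 = 426.79 W.
All ideal ⇒ P_in = P_out, so I_supply = 426.79/480 = 0.889 A.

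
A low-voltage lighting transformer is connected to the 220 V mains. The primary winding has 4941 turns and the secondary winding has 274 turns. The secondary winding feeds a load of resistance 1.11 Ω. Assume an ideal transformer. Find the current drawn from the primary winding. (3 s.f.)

V_s = V_p × N_s/N_p = 220 × 274/4941 = 12.200 V.
I_s = V_s/R = 12.200/1.11 = 10.991 A.
For an ideal transformer I_p N_p = I_s N_s, so I_p = 10.991 × 274/4941 = 0.609 A.

I_p ≈ 0.609 A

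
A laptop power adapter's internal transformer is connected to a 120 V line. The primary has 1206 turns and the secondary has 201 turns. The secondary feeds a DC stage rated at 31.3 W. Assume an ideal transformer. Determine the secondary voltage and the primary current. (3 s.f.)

V_s ≈ 20.0 V, I_p ≈ 0.261 A

V_s = V_p × N_s/N_p = 120 × 201/1206 = 20.000 V.
I_s = P/V_s = 31.3/20.000 = 1.5650 A.
I_p = I_s × N_s/N_p = 1.5650 × 201/1206 = 0.261 A.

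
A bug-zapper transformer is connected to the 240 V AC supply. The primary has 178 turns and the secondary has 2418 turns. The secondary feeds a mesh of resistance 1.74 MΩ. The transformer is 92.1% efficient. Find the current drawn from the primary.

I_p ≈ 0.0276 A

V_s = 240 × 2418/178 = 3260.2 V.
I_s = V_s/R = 3260.2/(1.74×10^6) = 0.0018737 A.
P_out = V_s I_s = 3260.2 × 0.0018737 = 6.1087 W.
P_in = P_out/η = 6.1087/0.921 = 6.6326 W.
I_p = P_in/V_p = 6.6326/240 = 0.0276 A.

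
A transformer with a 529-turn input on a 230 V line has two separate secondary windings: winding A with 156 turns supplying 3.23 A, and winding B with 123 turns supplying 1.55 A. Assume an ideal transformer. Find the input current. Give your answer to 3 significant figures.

I_in ≈ 1.31 A

V_A = 230 × 156/529 = 67.826 V; V_B = 230 × 123/529 = 53.478 V.
P_out = V_A I_A + V_B I_B = 67.826×3.23 + 53.478×1.55 = 219.08 + 82.891 = 301.97 W.
Ideal ⇒ P_in = P_out, so I_in = P_out/V_in = 301.97/230 = 1.31 A.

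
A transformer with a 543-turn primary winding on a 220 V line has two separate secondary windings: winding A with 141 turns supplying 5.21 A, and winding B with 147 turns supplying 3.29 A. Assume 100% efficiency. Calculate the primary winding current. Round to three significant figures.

V_A = 220 × 141/543 = 57.127 V; V_B = 220 × 147/543 = 59.558 V.
P_out = V_A I_A + V_B I_B = 57.127×5.21 + 59.558×3.29 = 297.63 + 195.95 = 493.58 W.
Ideal ⇒ P_in = P_out, so I_p = P_out/V_p = 493.58/220 = 2.24 A.

I_p ≈ 2.24 A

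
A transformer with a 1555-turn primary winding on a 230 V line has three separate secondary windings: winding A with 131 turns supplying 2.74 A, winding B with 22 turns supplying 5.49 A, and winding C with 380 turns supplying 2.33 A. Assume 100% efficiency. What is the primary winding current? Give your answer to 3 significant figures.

I_p ≈ 0.878 A

V_A = 230 × 131/1555 = 19.376 V; V_B = 230 × 22/1555 = 3.2540 V; V_C = 230 × 380/1555 = 56.206 V.
P_out = V_A I_A + V_B I_B + V_C I_C = 19.376×2.74 + 3.2540×5.49 + 56.206×2.33 = 53.091 + 17.865 + 130.96 = 201.91 W.
Ideal ⇒ P_in = P_out, so I_p = P_out/V_p = 201.91/230 = 0.878 A.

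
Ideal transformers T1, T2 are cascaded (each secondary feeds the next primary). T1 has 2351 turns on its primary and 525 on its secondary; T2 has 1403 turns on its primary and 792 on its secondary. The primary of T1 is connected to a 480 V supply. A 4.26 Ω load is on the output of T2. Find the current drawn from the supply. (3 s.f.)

I_supply ≈ 1.79 A

After T1: V = 480.00 × 525/2351 = 107.19 V.
After T2: V = 107.19 × 792/1403 = 60.508 V.
I_load = 60.508/4.26 = 14.204 A, so P_out = 60.508 × 14.204 = 859.45 W.
All ideal ⇒ P_in = P_out, so I_supply = 859.45/480 = 1.79 A.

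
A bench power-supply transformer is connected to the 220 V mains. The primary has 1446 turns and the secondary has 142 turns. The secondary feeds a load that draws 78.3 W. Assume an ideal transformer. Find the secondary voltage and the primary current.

V_s ≈ 21.6 V, I_p ≈ 0.356 A

V_s = V_p × N_s/N_p = 220 × 142/1446 = 21.604 V.
I_s = P/V_s = 78.3/21.604 = 3.6243 A.
I_p = I_s × N_s/N_p = 3.6243 × 142/1446 = 0.356 A.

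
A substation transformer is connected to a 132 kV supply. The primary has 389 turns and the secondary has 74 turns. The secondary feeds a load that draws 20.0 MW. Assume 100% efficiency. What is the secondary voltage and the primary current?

V_s = V_p × N_s/N_p = 132000 × 74/389 = 25111 V.
I_s = P/V_s = 2.00×10^7/25111 = 796.48 A.
I_p = I_s × N_s/N_p = 796.48 × 74/389 = 152 A.

V_s ≈ 25100 V, I_p ≈ 152 A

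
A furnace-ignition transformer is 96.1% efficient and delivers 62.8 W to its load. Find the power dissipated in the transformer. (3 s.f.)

P_in = P_out/η = 62.8/0.961 = 65.3486 W.
P_loss = P_in − P_out = 65.3486 − 62.8 = 2.55 W.

P_loss ≈ 2.55 W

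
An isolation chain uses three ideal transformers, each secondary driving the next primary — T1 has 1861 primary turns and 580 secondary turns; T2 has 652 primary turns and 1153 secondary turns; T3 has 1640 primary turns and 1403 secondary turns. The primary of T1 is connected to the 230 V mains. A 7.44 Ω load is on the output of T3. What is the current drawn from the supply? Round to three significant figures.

After T1: V = 230.00 × 580/1861 = 71.682 V.
After T2: V = 71.682 × 1153/652 = 126.76 V.
After T3: V = 126.76 × 1403/1640 = 108.44 V.
I_load = 108.44/7.44 = 14.576 A, so P_out = 108.44 × 14.576 = 1580.7 W.
All ideal ⇒ P_in = P_out, so I_supply = 1580.7/230 = 6.87 A.

I_supply ≈ 6.87 A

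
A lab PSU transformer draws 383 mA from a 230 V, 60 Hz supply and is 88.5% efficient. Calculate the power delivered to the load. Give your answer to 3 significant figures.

P_out ≈ 78.0 W

P_in = V_p I_p = 230 × 0.383 = 88.090 W.
P_out = η P_in = 0.885 × 88.090 = 78.0 W.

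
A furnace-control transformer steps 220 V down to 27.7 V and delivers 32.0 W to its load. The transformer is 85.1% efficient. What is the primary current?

P_in = P_out/η = 32.0/0.851 = 37.603 W.
I_p = P_in/V_p = 37.603/220 = 0.171 A.

I_p ≈ 0.171 A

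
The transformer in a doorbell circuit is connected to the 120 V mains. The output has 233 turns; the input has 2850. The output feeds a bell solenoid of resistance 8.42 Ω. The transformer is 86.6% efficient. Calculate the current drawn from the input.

I_in ≈ 0.110 A

V_out = 120 × 233/2850 = 9.8105 V.
I_out = V_out/R = 9.8105/8.42 = 1.1651 A.
P_out = V_out I_out = 9.8105 × 1.1651 = 11.431 W.
P_in = P_out/η = 11.431/0.866 = 13.199 W.
I_in = P_in/V_in = 13.199/120 = 0.110 A.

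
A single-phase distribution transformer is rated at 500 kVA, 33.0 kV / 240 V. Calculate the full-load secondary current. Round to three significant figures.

I_s ≈ 2080 A

I_s = S/V_s = 500000/240 = 2080 A.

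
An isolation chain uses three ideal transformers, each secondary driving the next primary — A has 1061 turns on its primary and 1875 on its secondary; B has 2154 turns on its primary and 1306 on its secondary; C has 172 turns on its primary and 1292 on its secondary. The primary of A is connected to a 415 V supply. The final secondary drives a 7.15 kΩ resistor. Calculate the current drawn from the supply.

After A: V = 415.00 × 1875/1061 = 733.39 V.
After B: V = 733.39 × 1306/2154 = 444.66 V.
After C: V = 444.66 × 1292/172 = 3340.1 V.
I_load = 3340.1/7150 = 0.46715 A, so P_out = 3340.1 × 0.46715 = 1560.4 W.
All ideal ⇒ P_in = P_out, so I_supply = 1560.4/415 = 3.76 A.

I_supply ≈ 3.76 A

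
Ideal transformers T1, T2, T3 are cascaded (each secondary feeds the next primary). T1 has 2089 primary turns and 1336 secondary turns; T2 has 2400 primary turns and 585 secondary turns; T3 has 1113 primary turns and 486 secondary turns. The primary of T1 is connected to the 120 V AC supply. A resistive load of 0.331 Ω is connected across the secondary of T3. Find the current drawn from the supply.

Secondary of T1: V = 120.00 × 1336/2089 = 76.745 V.
Secondary of T2: V = 76.745 × 585/2400 = 18.707 V.
Secondary of T3: V = 18.707 × 486/1113 = 8.1684 V.
I_load = 8.1684/0.331 = 24.678 A, so P_out = 8.1684 × 24.678 = 201.58 W.
All ideal ⇒ P_in = P_out, so I_supply = 201.58/120 = 1.68 A.

I_supply ≈ 1.68 A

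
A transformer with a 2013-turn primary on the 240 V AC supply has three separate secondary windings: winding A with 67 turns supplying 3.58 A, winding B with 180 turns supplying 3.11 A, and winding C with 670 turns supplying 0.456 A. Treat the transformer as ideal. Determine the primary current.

I_p ≈ 0.549 A

V_A = 240 × 67/2013 = 7.9881 V; V_B = 240 × 180/2013 = 21.461 V; V_C = 240 × 670/2013 = 79.881 V.
P_out = V_A I_A + V_B I_B + V_C I_C = 7.9881×3.58 + 21.461×3.11 + 79.881×0.456 = 28.597 + 66.742 + 36.426 = 131.77 W.
Ideal ⇒ P_in = P_out, so I_p = P_out/V_p = 131.77/240 = 0.549 A.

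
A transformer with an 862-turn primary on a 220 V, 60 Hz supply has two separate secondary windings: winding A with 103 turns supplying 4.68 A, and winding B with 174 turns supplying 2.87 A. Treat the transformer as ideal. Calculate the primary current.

I_p ≈ 1.14 A

V_A = 220 × 103/862 = 26.288 V; V_B = 220 × 174/862 = 44.408 V.
P_out = V_A I_A + V_B I_B = 26.288×4.68 + 44.408×2.87 = 123.03 + 127.45 = 250.48 W.
Ideal ⇒ P_in = P_out, so I_p = P_out/V_p = 250.48/220 = 1.14 A.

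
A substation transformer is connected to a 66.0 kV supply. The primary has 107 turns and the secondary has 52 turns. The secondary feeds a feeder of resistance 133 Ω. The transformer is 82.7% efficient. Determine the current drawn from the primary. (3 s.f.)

V_s = 66000 × 52/107 = 32075 V.
I_s = V_s/R = 32075/133 = 241.16 A.
P_out = V_s I_s = 32075 × 241.16 = 7.7353×10^6 W.
P_in = P_out/η = 7.7353×10^6/0.827 = 9.3534×10^6 W.
I_p = P_in/V_p = 9.3534×10^6/66000 = 142 A.

I_p ≈ 142 A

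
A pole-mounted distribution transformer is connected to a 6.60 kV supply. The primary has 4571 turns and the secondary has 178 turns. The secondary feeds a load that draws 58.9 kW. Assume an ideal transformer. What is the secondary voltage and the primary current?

V_s = V_p × N_s/N_p = 6600 × 178/4571 = 257.01 V.
I_s = P/V_s = 58900/257.01 = 229.17 A.
I_p = I_s × N_s/N_p = 229.17 × 178/4571 = 8.92 A.

V_s ≈ 257 V, I_p ≈ 8.92 A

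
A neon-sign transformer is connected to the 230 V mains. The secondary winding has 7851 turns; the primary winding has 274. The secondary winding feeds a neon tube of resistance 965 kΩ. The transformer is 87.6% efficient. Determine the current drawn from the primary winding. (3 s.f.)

I_p ≈ 0.223 A

V_s = 230 × 7851/274 = 6590.3 V.
I_s = V_s/R = 6590.3/965000 = 0.0068293 A.
P_out = V_s I_s = 6590.3 × 0.0068293 = 45.007 W.
P_in = P_out/η = 45.007/0.876 = 51.378 W.
I_p = P_in/V_p = 51.378/230 = 0.223 A.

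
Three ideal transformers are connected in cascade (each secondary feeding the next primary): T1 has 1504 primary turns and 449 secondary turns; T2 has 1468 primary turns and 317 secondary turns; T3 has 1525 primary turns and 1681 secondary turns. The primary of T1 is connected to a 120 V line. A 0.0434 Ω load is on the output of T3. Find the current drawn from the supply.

Secondary of T1: V = 120.00 × 449/1504 = 35.824 V.
Secondary of T2: V = 35.824 × 317/1468 = 7.7359 V.
Secondary of T3: V = 7.7359 × 1681/1525 = 8.5273 V.
I_load = 8.5273/0.0434 = 196.48 A, so P_out = 8.5273 × 196.48 = 1675.5 W.
All ideal ⇒ P_in = P_out, so I_supply = 1675.5/120 = 14.0 A.

I_supply ≈ 14.0 A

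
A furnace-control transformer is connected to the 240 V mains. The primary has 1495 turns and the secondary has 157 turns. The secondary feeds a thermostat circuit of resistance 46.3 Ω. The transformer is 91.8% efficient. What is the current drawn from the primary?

I_p ≈ 0.0623 A

V_s = 240 × 157/1495 = 25.204 V.
I_s = V_s/R = 25.204/46.3 = 0.54436 A.
P_out = V_s I_s = 25.204 × 0.54436 = 13.720 W.
P_in = P_out/η = 13.720/0.918 = 14.946 W.
I_p = P_in/V_p = 14.946/240 = 0.0623 A.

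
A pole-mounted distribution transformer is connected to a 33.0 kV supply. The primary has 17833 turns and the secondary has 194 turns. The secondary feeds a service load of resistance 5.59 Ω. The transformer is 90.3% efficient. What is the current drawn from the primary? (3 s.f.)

I_p ≈ 0.774 A

V_s = 33000 × 194/17833 = 359.00 V.
I_s = V_s/R = 359.00/5.59 = 64.221 A.
P_out = V_s I_s = 359.00 × 64.221 = 23055 W.
P_in = P_out/η = 23055/0.903 = 25532 W.
I_p = P_in/V_p = 25532/33000 = 0.774 A.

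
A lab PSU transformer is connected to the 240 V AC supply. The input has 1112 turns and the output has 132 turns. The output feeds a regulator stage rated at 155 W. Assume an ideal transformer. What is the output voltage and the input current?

V_out = V_in × N_out/N_in = 240 × 132/1112 = 28.489 V.
I_out = P/V_out = 155/28.489 = 5.4407 A.
I_in = I_out × N_out/N_in = 5.4407 × 132/1112 = 0.646 A.

V_out ≈ 28.5 V, I_in ≈ 0.646 A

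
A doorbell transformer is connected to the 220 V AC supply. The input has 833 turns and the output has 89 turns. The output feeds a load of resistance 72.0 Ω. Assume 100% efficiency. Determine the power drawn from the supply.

P ≈ 7.67 W

V_out = V_in × N_out/N_in = 220 × 89/833 = 23.505 V.
I_out = V_out/R = 23.505/72.0 = 0.32646 A.
I_in = I_out × N_out/N_in = 0.32646 × 89/833 = 0.034880 A.
P = V_in I_in = 220 × 0.034880 = 7.67 W.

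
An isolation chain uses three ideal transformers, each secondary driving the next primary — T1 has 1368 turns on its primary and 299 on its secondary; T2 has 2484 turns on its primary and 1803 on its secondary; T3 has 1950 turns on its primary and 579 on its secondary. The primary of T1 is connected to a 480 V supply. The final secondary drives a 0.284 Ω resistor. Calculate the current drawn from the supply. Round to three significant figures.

Secondary of T1: V = 480.00 × 299/1368 = 104.91 V.
Secondary of T2: V = 104.91 × 1803/2484 = 76.150 V.
Secondary of T3: V = 76.150 × 579/1950 = 22.611 V.
I_load = 22.611/0.284 = 79.615 A, so P_out = 22.611 × 79.615 = 1800.2 W.
All ideal ⇒ P_in = P_out, so I_supply = 1800.2/480 = 3.75 A.

I_supply ≈ 3.75 A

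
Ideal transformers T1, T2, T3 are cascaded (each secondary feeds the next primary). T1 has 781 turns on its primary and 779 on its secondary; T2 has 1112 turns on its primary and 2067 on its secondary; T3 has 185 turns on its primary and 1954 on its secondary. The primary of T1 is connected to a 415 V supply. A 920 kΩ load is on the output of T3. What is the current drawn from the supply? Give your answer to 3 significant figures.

Secondary of T1: V = 415.00 × 779/781 = 413.94 V.
Secondary of T2: V = 413.94 × 2067/1112 = 769.43 V.
Secondary of T3: V = 769.43 × 1954/185 = 8126.9 V.
I_load = 8126.9/920000 = 0.0088335 A, so P_out = 8126.9 × 0.0088335 = 71.789 W.
All ideal ⇒ P_in = P_out, so I_supply = 71.789/415 = 0.173 A.

I_supply ≈ 0.173 A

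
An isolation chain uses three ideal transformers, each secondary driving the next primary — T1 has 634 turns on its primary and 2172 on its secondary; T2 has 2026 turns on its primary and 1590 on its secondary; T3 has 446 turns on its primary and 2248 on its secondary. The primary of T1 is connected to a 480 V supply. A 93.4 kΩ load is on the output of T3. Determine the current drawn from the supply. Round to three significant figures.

I_supply ≈ 0.944 A

Secondary of T1: V = 480.00 × 2172/634 = 1644.4 V.
Secondary of T2: V = 1644.4 × 1590/2026 = 1290.5 V.
Secondary of T3: V = 1290.5 × 2248/446 = 6504.8 V.
I_load = 6504.8/93400 = 0.069644 A, so P_out = 6504.8 × 0.069644 = 453.02 W.
All ideal ⇒ P_in = P_out, so I_supply = 453.02/480 = 0.944 A.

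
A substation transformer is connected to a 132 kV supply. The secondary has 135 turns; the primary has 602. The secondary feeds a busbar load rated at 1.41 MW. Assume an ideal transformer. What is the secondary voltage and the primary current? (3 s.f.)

V_s ≈ 29600 V, I_p ≈ 10.7 A

V_s = V_p × N_s/N_p = 132000 × 135/602 = 29601 V.
I_s = P/V_s = 1.41×10^6/29601 = 47.633 A.
I_p = I_s × N_s/N_p = 47.633 × 135/602 = 10.7 A.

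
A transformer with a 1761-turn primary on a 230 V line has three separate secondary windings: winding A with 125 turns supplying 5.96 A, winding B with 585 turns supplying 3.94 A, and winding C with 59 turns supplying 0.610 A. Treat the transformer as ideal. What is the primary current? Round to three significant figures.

I_p ≈ 1.75 A

V_A = 230 × 125/1761 = 16.326 V; V_B = 230 × 585/1761 = 76.405 V; V_C = 230 × 59/1761 = 7.7058 V.
P_out = V_A I_A + V_B I_B + V_C I_C = 16.326×5.96 + 76.405×3.94 + 7.7058×0.610 = 97.303 + 301.04 + 4.7006 = 403.04 W.
Ideal ⇒ P_in = P_out, so I_p = P_out/V_p = 403.04/230 = 1.75 A.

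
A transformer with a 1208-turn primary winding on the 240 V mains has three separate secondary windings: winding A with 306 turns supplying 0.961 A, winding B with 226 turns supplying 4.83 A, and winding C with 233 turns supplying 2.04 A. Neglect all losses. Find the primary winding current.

I_p ≈ 1.54 A

V_A = 240 × 306/1208 = 60.795 V; V_B = 240 × 226/1208 = 44.901 V; V_C = 240 × 233/1208 = 46.291 V.
P_out = V_A I_A + V_B I_B + V_C I_C = 60.795×0.961 + 44.901×4.83 + 46.291×2.04 = 58.424 + 216.87 + 94.434 = 369.73 W.
Ideal ⇒ P_in = P_out, so I_p = P_out/V_p = 369.73/240 = 1.54 A.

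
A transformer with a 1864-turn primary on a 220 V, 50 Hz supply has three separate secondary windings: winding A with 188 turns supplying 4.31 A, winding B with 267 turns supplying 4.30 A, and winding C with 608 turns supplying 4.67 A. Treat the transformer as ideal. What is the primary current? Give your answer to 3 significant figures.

V_A = 220 × 188/1864 = 22.189 V; V_B = 220 × 267/1864 = 31.513 V; V_C = 220 × 608/1864 = 71.760 V.
P_out = V_A I_A + V_B I_B + V_C I_C = 22.189×4.31 + 31.513×4.30 + 71.760×4.67 = 95.634 + 135.51 + 335.12 = 566.26 W.
Ideal ⇒ P_in = P_out, so I_p = P_out/V_p = 566.26/220 = 2.57 A.

I_p ≈ 2.57 A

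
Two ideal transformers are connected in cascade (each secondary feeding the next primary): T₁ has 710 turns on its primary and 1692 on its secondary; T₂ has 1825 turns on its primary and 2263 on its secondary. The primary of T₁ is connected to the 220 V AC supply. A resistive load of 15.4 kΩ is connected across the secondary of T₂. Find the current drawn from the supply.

After T₁: V = 220.00 × 1692/710 = 524.28 V.
After T₂: V = 524.28 × 2263/1825 = 650.11 V.
I_load = 650.11/15400 = 0.042215 A, so P_out = 650.11 × 0.042215 = 27.444 W.
All ideal ⇒ P_in = P_out, so I_supply = 27.444/220 = 0.125 A.

I_supply ≈ 0.125 A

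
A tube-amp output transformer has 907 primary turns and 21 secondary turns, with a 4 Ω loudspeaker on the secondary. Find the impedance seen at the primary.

Z_p = (N_p/N_s)² × Z_s = (907/21)² × 4 = 7460 Ω.

Z_p ≈ 7460 Ω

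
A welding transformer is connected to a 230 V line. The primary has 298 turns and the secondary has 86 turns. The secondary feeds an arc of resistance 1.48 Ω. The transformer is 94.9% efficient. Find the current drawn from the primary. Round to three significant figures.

I_p ≈ 13.6 A

V_s = 230 × 86/298 = 66.376 V.
I_s = V_s/R = 66.376/1.48 = 44.849 A.
P_out = V_s I_s = 66.376 × 44.849 = 2976.9 W.
P_in = P_out/η = 2976.9/0.949 = 3136.8 W.
I_p = P_in/V_p = 3136.8/230 = 13.6 A.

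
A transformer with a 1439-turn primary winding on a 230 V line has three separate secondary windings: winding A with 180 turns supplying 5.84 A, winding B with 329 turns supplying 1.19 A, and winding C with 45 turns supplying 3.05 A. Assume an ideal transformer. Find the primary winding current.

V_A = 230 × 180/1439 = 28.770 V; V_B = 230 × 329/1439 = 52.585 V; V_C = 230 × 45/1439 = 7.1925 V.
P_out = V_A I_A + V_B I_B + V_C I_C = 28.770×5.84 + 52.585×1.19 + 7.1925×3.05 = 168.02 + 62.576 + 21.937 = 252.53 W.
Ideal ⇒ P_in = P_out, so I_p = P_out/V_p = 252.53/230 = 1.10 A.

I_p ≈ 1.10 A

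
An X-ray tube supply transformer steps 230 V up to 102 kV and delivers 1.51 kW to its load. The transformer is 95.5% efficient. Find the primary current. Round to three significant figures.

P_in = P_out/η = 1510/0.955 = 1581.2 W.
I_p = P_in/V_p = 1581.2/230 = 6.87 A.

I_p ≈ 6.87 A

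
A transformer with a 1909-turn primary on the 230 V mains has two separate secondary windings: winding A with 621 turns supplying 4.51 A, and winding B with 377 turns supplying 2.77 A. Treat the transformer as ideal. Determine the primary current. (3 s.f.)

I_p ≈ 2.01 A

V_A = 230 × 621/1909 = 74.819 V; V_B = 230 × 377/1909 = 45.422 V.
P_out = V_A I_A + V_B I_B = 74.819×4.51 + 45.422×2.77 = 337.43 + 125.82 = 463.25 W.
Ideal ⇒ P_in = P_out, so I_p = P_out/V_p = 463.25/230 = 2.01 A.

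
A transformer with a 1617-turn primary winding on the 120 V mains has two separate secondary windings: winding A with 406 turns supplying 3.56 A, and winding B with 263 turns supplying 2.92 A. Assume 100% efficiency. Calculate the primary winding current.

V_A = 120 × 406/1617 = 30.130 V; V_B = 120 × 263/1617 = 19.518 V.
P_out = V_A I_A + V_B I_B = 30.130×3.56 + 19.518×2.92 = 107.26 + 56.991 = 164.25 W.
Ideal ⇒ P_in = P_out, so I_p = P_out/V_p = 164.25/120 = 1.37 A.

I_p ≈ 1.37 A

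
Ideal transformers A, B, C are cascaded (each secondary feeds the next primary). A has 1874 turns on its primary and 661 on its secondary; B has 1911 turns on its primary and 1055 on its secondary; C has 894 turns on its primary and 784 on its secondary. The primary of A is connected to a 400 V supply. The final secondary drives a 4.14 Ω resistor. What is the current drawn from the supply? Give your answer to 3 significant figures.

After A: V = 400.00 × 661/1874 = 141.09 V.
After B: V = 141.09 × 1055/1911 = 77.890 V.
After C: V = 77.890 × 784/894 = 68.307 V.
I_load = 68.307/4.14 = 16.499 A, so P_out = 68.307 × 16.499 = 1127.0 W.
All ideal ⇒ P_in = P_out, so I_supply = 1127.0/400 = 2.82 A.

I_supply ≈ 2.82 A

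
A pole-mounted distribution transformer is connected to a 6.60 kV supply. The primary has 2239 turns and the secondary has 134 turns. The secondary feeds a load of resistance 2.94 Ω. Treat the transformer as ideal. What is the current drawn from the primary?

V_s = V_p × N_s/N_p = 6600 × 134/2239 = 395.00 V.
I_s = V_s/R = 395.00/2.94 = 134.35 A.
For an ideal transformer I_p N_p = I_s N_s, so I_p = 134.35 × 134/2239 = 8.04 A.

I_p ≈ 8.04 A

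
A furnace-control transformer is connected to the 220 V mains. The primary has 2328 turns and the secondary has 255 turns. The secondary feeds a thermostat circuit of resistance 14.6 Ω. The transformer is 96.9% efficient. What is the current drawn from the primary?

V_s = 220 × 255/2328 = 24.098 V.
I_s = V_s/R = 24.098/14.6 = 1.6505 A.
P_out = V_s I_s = 24.098 × 1.6505 = 39.775 W.
P_in = P_out/η = 39.775/0.969 = 41.047 W.
I_p = P_in/V_p = 41.047/220 = 0.187 A.

I_p ≈ 0.187 A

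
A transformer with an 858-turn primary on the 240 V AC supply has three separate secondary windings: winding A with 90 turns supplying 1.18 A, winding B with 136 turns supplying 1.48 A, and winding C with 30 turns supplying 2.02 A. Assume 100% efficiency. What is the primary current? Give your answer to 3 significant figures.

I_p ≈ 0.429 A

V_A = 240 × 90/858 = 25.175 V; V_B = 240 × 136/858 = 38.042 V; V_C = 240 × 30/858 = 8.3916 V.
P_out = V_A I_A + V_B I_B + V_C I_C = 25.175×1.18 + 38.042×1.48 + 8.3916×2.02 = 29.706 + 56.302 + 16.951 = 102.96 W.
Ideal ⇒ P_in = P_out, so I_p = P_out/V_p = 102.96/240 = 0.429 A.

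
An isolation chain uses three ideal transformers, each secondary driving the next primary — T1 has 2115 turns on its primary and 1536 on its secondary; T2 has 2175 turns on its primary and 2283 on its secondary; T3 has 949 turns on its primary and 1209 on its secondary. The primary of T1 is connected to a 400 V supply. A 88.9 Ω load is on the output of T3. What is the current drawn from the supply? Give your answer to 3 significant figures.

I_supply ≈ 4.24 A

After T1: V = 400.00 × 1536/2115 = 290.50 V.
After T2: V = 290.50 × 2283/2175 = 304.92 V.
After T3: V = 304.92 × 1209/949 = 388.46 V.
I_load = 388.46/88.9 = 4.3696 A, so P_out = 388.46 × 4.3696 = 1697.4 W.
All ideal ⇒ P_in = P_out, so I_supply = 1697.4/400 = 4.24 A.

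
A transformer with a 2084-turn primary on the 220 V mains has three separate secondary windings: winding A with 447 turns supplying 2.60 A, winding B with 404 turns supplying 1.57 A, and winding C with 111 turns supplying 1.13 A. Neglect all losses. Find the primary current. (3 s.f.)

V_A = 220 × 447/2084 = 47.188 V; V_B = 220 × 404/2084 = 42.649 V; V_C = 220 × 111/2084 = 11.718 V.
P_out = V_A I_A + V_B I_B + V_C I_C = 47.188×2.60 + 42.649×1.57 + 11.718×1.13 = 122.69 + 66.959 + 13.241 = 202.89 W.
Ideal ⇒ P_in = P_out, so I_p = P_out/V_p = 202.89/220 = 0.922 A.

I_p ≈ 0.922 A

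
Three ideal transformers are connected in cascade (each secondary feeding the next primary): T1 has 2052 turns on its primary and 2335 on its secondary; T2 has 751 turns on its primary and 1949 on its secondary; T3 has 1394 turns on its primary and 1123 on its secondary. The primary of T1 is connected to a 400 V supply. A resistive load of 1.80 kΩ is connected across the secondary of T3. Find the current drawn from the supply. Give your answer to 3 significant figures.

I_supply ≈ 1.26 A

Secondary of T1: V = 400.00 × 2335/2052 = 455.17 V.
Secondary of T2: V = 455.17 × 1949/751 = 1181.2 V.
Secondary of T3: V = 1181.2 × 1123/1394 = 951.61 V.
I_load = 951.61/1800 = 0.52867 A, so P_out = 951.61 × 0.52867 = 503.09 W.
All ideal ⇒ P_in = P_out, so I_supply = 503.09/400 = 1.26 A.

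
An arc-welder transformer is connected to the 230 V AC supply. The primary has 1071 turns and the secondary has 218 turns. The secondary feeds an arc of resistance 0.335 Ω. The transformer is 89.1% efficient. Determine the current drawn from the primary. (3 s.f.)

V_s = 230 × 218/1071 = 46.816 V.
I_s = V_s/R = 46.816/0.335 = 139.75 A.
P_out = V_s I_s = 46.816 × 139.75 = 6542.5 W.
P_in = P_out/η = 6542.5/0.891 = 7342.9 W.
I_p = P_in/V_p = 7342.9/230 = 31.9 A.

I_p ≈ 31.9 A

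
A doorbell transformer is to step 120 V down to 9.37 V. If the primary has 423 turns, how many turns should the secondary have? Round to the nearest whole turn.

N_s/N_p = V_s/V_p, so N_s = 423 × 9.37/120 = 33.0 ≈ 33 turns.

N_s = 33 turns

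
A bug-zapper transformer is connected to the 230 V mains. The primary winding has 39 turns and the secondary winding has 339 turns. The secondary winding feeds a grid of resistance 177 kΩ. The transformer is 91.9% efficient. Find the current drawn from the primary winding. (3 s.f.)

I_p ≈ 0.107 A

V_s = 230 × 339/39 = 1999.2 V.
I_s = V_s/R = 1999.2/177000 = 0.011295 A.
P_out = V_s I_s = 1999.2 × 0.011295 = 22.581 W.
P_in = P_out/η = 22.581/0.919 = 24.572 W.
I_p = P_in/V_p = 24.572/230 = 0.107 A.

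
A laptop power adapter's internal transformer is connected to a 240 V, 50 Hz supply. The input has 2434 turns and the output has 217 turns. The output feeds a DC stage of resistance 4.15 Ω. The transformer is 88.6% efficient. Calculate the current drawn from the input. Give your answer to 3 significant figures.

I_in ≈ 0.519 A

V_out = 240 × 217/2434 = 21.397 V.
I_out = V_out/R = 21.397/4.15 = 5.1559 A.
P_out = V_out I_out = 21.397 × 5.1559 = 110.32 W.
P_in = P_out/η = 110.32/0.886 = 124.51 W.
I_in = P_in/V_in = 124.51/240 = 0.519 A.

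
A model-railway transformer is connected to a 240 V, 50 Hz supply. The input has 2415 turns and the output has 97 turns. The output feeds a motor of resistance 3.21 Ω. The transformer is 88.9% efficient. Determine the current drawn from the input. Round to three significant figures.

I_in ≈ 0.136 A

V_out = 240 × 97/2415 = 9.6398 V.
I_out = V_out/R = 9.6398/3.21 = 3.0030 A.
P_out = V_out I_out = 9.6398 × 3.0030 = 28.949 W.
P_in = P_out/η = 28.949/0.889 = 32.563 W.
I_in = P_in/V_in = 32.563/240 = 0.136 A.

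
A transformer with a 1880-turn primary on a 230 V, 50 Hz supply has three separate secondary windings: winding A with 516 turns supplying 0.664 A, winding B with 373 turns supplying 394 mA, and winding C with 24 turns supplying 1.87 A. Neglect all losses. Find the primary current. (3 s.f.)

V_A = 230 × 516/1880 = 63.128 V; V_B = 230 × 373/1880 = 45.633 V; V_C = 230 × 24/1880 = 2.9362 V.
P_out = V_A I_A + V_B I_B + V_C I_C = 63.128×0.664 + 45.633×0.394 + 2.9362×1.87 = 41.917 + 17.979 + 5.4906 = 65.387 W.
Ideal ⇒ P_in = P_out, so I_p = P_out/V_p = 65.387/230 = 0.284 A.

I_p ≈ 0.284 A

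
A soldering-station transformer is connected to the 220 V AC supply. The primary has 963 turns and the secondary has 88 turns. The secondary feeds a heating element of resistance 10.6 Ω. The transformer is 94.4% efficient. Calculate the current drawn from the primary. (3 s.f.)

I_p ≈ 0.184 A

V_s = 220 × 88/963 = 20.104 V.
I_s = V_s/R = 20.104/10.6 = 1.8966 A.
P_out = V_s I_s = 20.104 × 1.8966 = 38.129 W.
P_in = P_out/η = 38.129/0.944 = 40.391 W.
I_p = P_in/V_p = 40.391/220 = 0.184 A.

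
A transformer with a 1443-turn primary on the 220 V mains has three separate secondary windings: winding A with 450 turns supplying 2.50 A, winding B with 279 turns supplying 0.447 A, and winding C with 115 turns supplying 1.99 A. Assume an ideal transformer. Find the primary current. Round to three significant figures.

I_p ≈ 1.02 A

V_A = 220 × 450/1443 = 68.607 V; V_B = 220 × 279/1443 = 42.536 V; V_C = 220 × 115/1443 = 17.533 V.
P_out = V_A I_A + V_B I_B + V_C I_C = 68.607×2.50 + 42.536×0.447 + 17.533×1.99 = 171.52 + 19.014 + 34.891 = 225.42 W.
Ideal ⇒ P_in = P_out, so I_p = P_out/V_p = 225.42/220 = 1.02 A.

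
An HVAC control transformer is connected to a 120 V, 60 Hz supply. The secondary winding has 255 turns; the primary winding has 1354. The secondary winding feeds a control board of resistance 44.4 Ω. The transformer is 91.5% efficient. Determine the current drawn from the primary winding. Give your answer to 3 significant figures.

I_p ≈ 0.105 A

V_s = 120 × 255/1354 = 22.600 V.
I_s = V_s/R = 22.600/44.4 = 0.50900 A.
P_out = V_s I_s = 22.600 × 0.50900 = 11.503 W.
P_in = P_out/η = 11.503/0.915 = 12.572 W.
I_p = P_in/V_p = 12.572/120 = 0.105 A.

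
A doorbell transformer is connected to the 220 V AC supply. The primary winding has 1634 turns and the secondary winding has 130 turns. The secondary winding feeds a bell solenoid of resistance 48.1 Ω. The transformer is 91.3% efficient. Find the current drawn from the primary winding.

I_p ≈ 0.0317 A

V_s = 220 × 130/1634 = 17.503 V.
I_s = V_s/R = 17.503/48.1 = 0.36389 A.
P_out = V_s I_s = 17.503 × 0.36389 = 6.3692 W.
P_in = P_out/η = 6.3692/0.913 = 6.9761 W.
I_p = P_in/V_p = 6.9761/220 = 0.0317 A.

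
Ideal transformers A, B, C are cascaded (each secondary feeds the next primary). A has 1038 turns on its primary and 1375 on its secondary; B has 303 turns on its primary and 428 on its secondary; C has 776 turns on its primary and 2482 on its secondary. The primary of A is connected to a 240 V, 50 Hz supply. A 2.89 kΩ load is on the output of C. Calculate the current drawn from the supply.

I_supply ≈ 2.97 A

After A: V = 240.00 × 1375/1038 = 317.92 V.
After B: V = 317.92 × 428/303 = 449.07 V.
After C: V = 449.07 × 2482/776 = 1436.3 V.
I_load = 1436.3/2890 = 0.49700 A, so P_out = 1436.3 × 0.49700 = 713.87 W.
All ideal ⇒ P_in = P_out, so I_supply = 713.87/240 = 2.97 A.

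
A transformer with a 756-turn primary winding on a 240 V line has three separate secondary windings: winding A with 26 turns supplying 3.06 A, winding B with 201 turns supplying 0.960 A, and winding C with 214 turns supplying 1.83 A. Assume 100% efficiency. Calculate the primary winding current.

V_A = 240 × 26/756 = 8.2540 V; V_B = 240 × 201/756 = 63.810 V; V_C = 240 × 214/756 = 67.937 V.
P_out = V_A I_A + V_B I_B + V_C I_C = 8.2540×3.06 + 63.810×0.960 + 67.937×1.83 = 25.257 + 61.257 + 124.32 = 210.84 W.
Ideal ⇒ P_in = P_out, so I_p = P_out/V_p = 210.84/240 = 0.878 A.

I_p ≈ 0.878 A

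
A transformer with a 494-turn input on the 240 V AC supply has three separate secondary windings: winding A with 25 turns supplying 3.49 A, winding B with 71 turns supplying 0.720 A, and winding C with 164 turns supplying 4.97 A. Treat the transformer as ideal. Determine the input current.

I_in ≈ 1.93 A

V_A = 240 × 25/494 = 12.146 V; V_B = 240 × 71/494 = 34.494 V; V_C = 240 × 164/494 = 79.676 V.
P_out = V_A I_A + V_B I_B + V_C I_C = 12.146×3.49 + 34.494×0.720 + 79.676×4.97 = 42.389 + 24.836 + 395.99 = 463.21 W.
Ideal ⇒ P_in = P_out, so I_in = P_out/V_in = 463.21/240 = 1.93 A.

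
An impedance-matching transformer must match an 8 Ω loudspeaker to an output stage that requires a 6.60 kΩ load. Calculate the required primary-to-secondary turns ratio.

N_p/N_s ≈ 28.7

Z_p/Z_s = (N_p/N_s)², so N_p/N_s = √(6600/8) = √825 = 28.7.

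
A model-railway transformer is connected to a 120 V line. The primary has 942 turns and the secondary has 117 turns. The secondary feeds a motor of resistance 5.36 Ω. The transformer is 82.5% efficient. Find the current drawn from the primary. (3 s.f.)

I_p ≈ 0.419 A

V_s = 120 × 117/942 = 14.904 V.
I_s = V_s/R = 14.904/5.36 = 2.7807 A.
P_out = V_s I_s = 14.904 × 2.7807 = 41.445 W.
P_in = P_out/η = 41.445/0.825 = 50.236 W.
I_p = P_in/V_p = 50.236/120 = 0.419 A.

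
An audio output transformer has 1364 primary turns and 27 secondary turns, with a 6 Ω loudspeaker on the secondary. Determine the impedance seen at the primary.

Z_p = (N_p/N_s)² × Z_s = (1364/27)² × 6 = 15300 Ω.

Z_p ≈ 15300 Ω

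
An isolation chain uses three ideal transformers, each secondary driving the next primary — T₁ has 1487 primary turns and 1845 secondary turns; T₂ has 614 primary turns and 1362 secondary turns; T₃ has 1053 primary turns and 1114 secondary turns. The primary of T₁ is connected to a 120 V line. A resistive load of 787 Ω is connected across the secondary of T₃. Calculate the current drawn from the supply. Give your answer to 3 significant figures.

Secondary of T₁: V = 120.00 × 1845/1487 = 148.89 V.
Secondary of T₂: V = 148.89 × 1362/614 = 330.27 V.
Secondary of T₃: V = 330.27 × 1114/1053 = 349.41 V.
I_load = 349.41/787 = 0.44397 A, so P_out = 349.41 × 0.44397 = 155.13 W.
All ideal ⇒ P_in = P_out, so I_supply = 155.13/120 = 1.29 A.

I_supply ≈ 1.29 A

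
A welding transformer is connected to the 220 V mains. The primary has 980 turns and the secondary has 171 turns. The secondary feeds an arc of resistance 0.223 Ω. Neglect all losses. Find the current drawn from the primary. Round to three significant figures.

I_p ≈ 30.0 A

V_s = V_p × N_s/N_p = 220 × 171/980 = 38.388 V.
I_s = V_s/R = 38.388/0.223 = 172.14 A.
For an ideal transformer I_p N_p = I_s N_s, so I_p = 172.14 × 171/980 = 30.0 A.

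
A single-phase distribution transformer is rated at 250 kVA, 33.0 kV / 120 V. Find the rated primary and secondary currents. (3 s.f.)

I_p = S/V_p = 250000/33000 = 7.58 A.
I_s = S/V_s = 250000/120 = 2080 A.

I_p ≈ 7.58 A, I_s ≈ 2080 A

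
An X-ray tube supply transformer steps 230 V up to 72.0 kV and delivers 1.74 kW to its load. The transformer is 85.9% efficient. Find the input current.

P_in = P_out/η = 1740/0.859 = 2025.6 W.
I_in = P_in/V_in = 2025.6/230 = 8.81 A.

I_in ≈ 8.81 A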